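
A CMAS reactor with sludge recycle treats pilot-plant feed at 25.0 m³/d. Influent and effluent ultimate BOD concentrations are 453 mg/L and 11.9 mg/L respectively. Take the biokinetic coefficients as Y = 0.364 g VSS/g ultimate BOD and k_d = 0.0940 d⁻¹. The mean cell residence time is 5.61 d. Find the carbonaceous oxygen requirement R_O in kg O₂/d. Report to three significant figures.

R_O ≈ 7.30 kg O₂/d

The observed yield is Y_obs = Y/(1 + k_d·θ_c) = 0.364 / (1 + 0.0940 × 5.61) = 0.364 / 1.527 = 0.2383 g VSS per g ultimate BOD removed.
Mass of ultimate BOD removed per day: Q(S₀ − S) = 25.0 × 441.1 g/m³ = 11.03 kg/d.
Net sludge production P_X = 0.2383 × 11.03 = 2.628 kg VSS/d.
Carbonaceous O₂ demand = substrate oxidised − cell-mass equivalent = 11.03 − 1.42 × 2.628 = 7.296 kg O₂/d.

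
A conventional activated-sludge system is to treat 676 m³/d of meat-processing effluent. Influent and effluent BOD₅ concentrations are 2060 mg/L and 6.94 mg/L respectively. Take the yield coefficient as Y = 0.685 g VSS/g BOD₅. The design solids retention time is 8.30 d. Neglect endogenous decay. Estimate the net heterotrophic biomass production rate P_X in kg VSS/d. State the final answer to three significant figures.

P_X ≈ 951 kg VSS/d

No decay correction is needed, so Y_obs = Y = 0.685.
Substrate removed = Q·(S₀ − S) = 676 m³/d × (2060 − 6.94) g/m³ = 1.39×10^6 g/d = 1388 kg/d.
P_X = Y_obs · Q(S₀ − S) = 0.6850 × 1388 = 950.7 kg VSS/d.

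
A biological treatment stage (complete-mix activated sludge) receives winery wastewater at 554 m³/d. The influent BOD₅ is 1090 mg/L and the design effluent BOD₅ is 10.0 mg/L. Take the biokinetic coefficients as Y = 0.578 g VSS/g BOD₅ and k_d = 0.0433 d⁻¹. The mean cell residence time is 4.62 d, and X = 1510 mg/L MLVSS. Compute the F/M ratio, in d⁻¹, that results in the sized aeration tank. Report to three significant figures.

F/M ≈ 0.454 d⁻¹

Rearranging the biomass balance for a CMAS with decay, V = Y·Q·ΔS·θ_c / [X·(1+k_d θ_c)] = 0.578 × 554 × (1090 − 10.0) × 4.62 / [1510 × (1 + 0.0433 × 4.62)] = 1.6×10^6 / 1812 = 881.7 m³.
Food-to-microorganism ratio F/M = Q S₀ / (V X) = 554 × 1090 / (881.7 × 1510) = 0.4536 d⁻¹.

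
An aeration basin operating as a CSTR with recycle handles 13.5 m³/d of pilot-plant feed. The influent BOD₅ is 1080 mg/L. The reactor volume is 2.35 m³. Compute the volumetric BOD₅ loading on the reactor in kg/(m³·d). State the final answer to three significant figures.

Volumetric loading L_v = Q·S₀ / V = 13.5 × 1080 g/m³ / 2.350 m³ = 6204 g/(m³·d) = 6.204 kg BOD₅/(m³·d).

L_v ≈ 6.20 kg BOD₅/(m³·d)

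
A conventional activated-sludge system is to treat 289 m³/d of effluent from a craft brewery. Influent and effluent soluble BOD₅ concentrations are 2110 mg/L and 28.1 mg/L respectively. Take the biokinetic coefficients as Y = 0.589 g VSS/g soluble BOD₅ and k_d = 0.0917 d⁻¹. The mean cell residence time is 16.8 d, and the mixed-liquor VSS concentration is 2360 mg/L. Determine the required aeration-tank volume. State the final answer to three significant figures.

V ≈ 993 m³

From the SRT design equation V = Y Q (S₀−S) θ_c / [X (1 + k_d θ_c)] = 0.589 × 289 × (2110 − 28.1) × 16.8 / [2360 × (1 + 0.0917 × 16.8)] = 5.95×10^6 / 5996 = 993.0 m³.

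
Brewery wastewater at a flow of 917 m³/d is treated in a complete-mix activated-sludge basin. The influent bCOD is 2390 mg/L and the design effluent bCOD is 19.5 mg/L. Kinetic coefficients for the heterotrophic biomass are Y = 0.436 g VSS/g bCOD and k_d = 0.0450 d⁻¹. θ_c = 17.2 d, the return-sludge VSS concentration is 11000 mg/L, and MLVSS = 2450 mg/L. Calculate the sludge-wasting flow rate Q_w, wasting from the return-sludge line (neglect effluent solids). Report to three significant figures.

Q_w ≈ 48.6 m³/d

From the SRT design equation V = Y Q (S₀−S) θ_c / [X (1 + k_d θ_c)] = 0.436 × 917 × (2390 − 19.5) × 17.2 / [2450 × (1 + 0.0450 × 17.2)] = 1.63×10^7 / 4346 = 3751 m³.
Wasting from the return line (neglecting effluent solids): Q_w = V·X / (θ_c·X_r) = 3751 × 2450 / (17.2 × 11000) = 48.57 m³/d.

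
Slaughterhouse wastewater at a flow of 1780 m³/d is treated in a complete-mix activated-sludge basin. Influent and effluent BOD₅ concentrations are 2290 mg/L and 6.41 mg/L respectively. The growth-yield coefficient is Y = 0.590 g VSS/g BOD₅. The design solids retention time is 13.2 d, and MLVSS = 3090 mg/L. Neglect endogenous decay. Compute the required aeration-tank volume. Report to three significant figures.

With k_d = 0 the design equation reduces to V = Y Q (S₀−S) θ_c / X = 0.590 × 1780 × (2290 − 6.41) × 13.2 / 3090 = 10245 m³.

V ≈ 10200 m³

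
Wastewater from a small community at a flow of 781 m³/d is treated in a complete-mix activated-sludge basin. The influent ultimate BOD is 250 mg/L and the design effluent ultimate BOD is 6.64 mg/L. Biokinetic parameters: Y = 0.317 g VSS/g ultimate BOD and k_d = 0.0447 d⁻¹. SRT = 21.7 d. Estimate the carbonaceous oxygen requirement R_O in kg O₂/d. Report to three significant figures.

R_O ≈ 147 kg O₂/d

Observed yield with endogenous decay: Y_obs = Y / (1 + k_d·θ_c) = 0.317 / (1 + 0.0447 × 21.7) = 0.317 / 1.970 = 0.1609 g VSS/g ultimate BOD.
ΔS = 250 − 6.64 = 243.4 mg/L, so the substrate removal rate is 781 × 243.4/1000 = 190.1 kg ultimate BOD/d.
Net sludge production P_X = 0.1609 × 190.1 = 30.58 kg VSS/d.
R_O = Q·(S₀ − S) − 1.42·P_X = 190.1 − 1.42 × 30.58 = 146.6 kg O₂/d.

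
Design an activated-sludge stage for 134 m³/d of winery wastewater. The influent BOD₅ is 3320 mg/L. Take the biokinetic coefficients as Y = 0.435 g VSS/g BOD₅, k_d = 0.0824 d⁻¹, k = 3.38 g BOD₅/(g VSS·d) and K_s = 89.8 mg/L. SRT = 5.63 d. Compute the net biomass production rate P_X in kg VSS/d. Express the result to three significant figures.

Effluent substrate depends only on kinetics and SRT: S = K_s(1 + k_d θ_c) / [θ_c(Yk − k_d) − 1] = 89.8 × (1 + 0.0824 × 5.63) / [5.63 × (0.435 × 3.38 − 0.0824) − 1] = 131.5 / 6.814 = 19.29 mg/L.
The observed yield is Y_obs = Y/(1 + k_d·θ_c) = 0.435 / (1 + 0.0824 × 5.63) = 0.435 / 1.464 = 0.2971 g VSS per g BOD₅ removed.
ΔS = 3320 − 19.3 = 3301 mg/L, so the substrate removal rate is 134 × 3301/1000 = 442.3 kg BOD₅/d.
P_X = Y_obs · Q(S₀ − S) = 0.2971 × 442.3 = 131.4 kg VSS/d.

P_X ≈ 131 kg VSS/d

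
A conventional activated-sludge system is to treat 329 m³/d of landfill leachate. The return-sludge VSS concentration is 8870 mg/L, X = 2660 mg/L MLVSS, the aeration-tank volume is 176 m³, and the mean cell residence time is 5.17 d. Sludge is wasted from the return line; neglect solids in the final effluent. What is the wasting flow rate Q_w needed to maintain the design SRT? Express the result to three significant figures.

Q_w ≈ 10.2 m³/d

θ_c = V·X/(Q_w·X_r) when wasting from the recycle, so Q_w = V·X/(θ_c·X_r) = 176.0 × 2660 / (5.17 × 8870) = 10.21 m³/d.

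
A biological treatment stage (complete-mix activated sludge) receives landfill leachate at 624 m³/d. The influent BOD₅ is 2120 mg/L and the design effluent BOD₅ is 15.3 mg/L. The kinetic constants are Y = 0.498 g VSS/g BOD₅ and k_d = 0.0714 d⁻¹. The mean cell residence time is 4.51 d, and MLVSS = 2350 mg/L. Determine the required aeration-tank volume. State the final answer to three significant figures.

Steady-state biomass mass balance: V·X·(1 + k_d·θ_c) = Y·Q·(S₀ − S)·θ_c, so V = 0.498 × 624 × (2120 − 15.3) × 4.51 / [2350 × (1 + 0.0714 × 4.51)] = 2.95×10^6 / 3107 = 949.5 m³.

V ≈ 949 m³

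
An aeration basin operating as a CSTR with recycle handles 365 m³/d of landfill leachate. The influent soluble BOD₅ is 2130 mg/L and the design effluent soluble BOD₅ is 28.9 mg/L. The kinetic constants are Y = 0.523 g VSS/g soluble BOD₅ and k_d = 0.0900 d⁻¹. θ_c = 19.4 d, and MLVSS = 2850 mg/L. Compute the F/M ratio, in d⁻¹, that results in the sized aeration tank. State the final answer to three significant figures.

Rearranging the biomass balance for a CMAS with decay, V = Y·Q·ΔS·θ_c / [X·(1+k_d θ_c)] = 0.523 × 365 × (2130 − 28.9) × 19.4 / [2850 × (1 + 0.0900 × 19.4)] = 7.78×10^6 / 7826 = 994.3 m³.
F/M = Q·S₀ / (V·X) = 365 × 2130 / (994.3 × 2850) = 0.2744 g soluble BOD₅·(g VSS·d)⁻¹.

F/M ≈ 0.274 d⁻¹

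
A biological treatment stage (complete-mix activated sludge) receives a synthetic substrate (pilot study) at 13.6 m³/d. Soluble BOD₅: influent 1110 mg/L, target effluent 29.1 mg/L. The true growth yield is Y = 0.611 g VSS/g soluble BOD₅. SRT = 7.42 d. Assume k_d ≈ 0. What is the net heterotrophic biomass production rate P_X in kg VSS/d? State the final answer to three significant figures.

P_X ≈ 8.98 kg VSS/d

No decay correction is needed, so Y_obs = Y = 0.611.
Mass of soluble BOD₅ removed per day: Q(S₀ − S) = 13.6 × 1081 g/m³ = 14.70 kg/d.
Biomass produced: P_X = Y_obs·Q·ΔS = 0.6110 × 14.70 ≈ 8.982 kg VSS/d.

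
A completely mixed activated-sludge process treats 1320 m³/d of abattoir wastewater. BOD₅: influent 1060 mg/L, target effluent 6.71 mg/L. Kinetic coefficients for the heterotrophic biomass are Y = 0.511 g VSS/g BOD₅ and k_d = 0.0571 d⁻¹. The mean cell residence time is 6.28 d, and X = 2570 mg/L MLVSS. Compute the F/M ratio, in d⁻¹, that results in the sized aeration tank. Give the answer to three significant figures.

From the SRT design equation V = Y Q (S₀−S) θ_c / [X (1 + k_d θ_c)] = 0.511 × 1320 × (1060 − 6.71) × 6.28 / [2570 × (1 + 0.0571 × 6.28)] = 4.46×10^6 / 3492 = 1278 m³.
Food-to-microorganism ratio F/M = Q S₀ / (V X) = 1320 × 1060 / (1278 × 2570) = 0.4261 d⁻¹.

F/M ≈ 0.426 d⁻¹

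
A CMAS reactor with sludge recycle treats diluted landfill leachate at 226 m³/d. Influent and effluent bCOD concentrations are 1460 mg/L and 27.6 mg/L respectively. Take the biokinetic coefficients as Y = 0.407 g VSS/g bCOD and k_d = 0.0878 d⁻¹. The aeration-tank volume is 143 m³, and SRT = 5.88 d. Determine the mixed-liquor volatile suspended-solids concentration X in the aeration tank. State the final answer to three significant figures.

X = Y·Q·ΔS·θ_c / [V·(1 + k_d θ_c)] = 0.407 × 226 × (1460 − 27.6) × 5.88 / [143 × (1 + 0.0878 × 5.88)] = 3573 mg/L.

X ≈ 3570 mg/L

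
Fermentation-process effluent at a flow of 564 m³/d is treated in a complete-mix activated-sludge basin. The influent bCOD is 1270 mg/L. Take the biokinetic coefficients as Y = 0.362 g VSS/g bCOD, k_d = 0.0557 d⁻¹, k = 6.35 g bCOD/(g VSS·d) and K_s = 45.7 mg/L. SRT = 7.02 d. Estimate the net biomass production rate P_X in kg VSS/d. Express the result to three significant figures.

P_X ≈ 186 kg VSS/d

From the Monod/SRT balance for a CMAS, S = K_s·(1+k_d θ_c)/[θ_c·(Y k − k_d) − 1] = 45.7 × (1 + 0.0557 × 7.02) / [7.02 × (0.362 × 6.35 − 0.0557) − 1] = 63.57 / 14.75 = 4.311 mg/L.
Correct the yield for decay: Y_obs = Y/(1 + k_d θ_c) = 0.362 / (1 + 0.0557 × 7.02) = 0.362 / 1.391 = 0.2602.
Q·(S₀ − S) = 564 × (1270 − 4.31) × 10⁻³ = 713.8 kg/d removed.
Net biomass production P_X = Y_obs × Q·(S₀ − S) = 0.2602 × 713.8 = 185.8 kg VSS/d.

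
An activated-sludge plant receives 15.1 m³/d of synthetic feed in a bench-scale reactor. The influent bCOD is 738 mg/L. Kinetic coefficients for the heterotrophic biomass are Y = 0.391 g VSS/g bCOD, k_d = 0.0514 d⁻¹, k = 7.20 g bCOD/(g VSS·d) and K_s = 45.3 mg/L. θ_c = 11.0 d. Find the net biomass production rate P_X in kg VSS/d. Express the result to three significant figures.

P_X ≈ 2.77 kg VSS/d

Effluent substrate depends only on kinetics and SRT: S = K_s(1 + k_d θ_c) / [θ_c(Yk − k_d) − 1] = 45.3 × (1 + 0.0514 × 11.0) / [11.0 × (0.391 × 7.20 − 0.0514) − 1] = 70.91 / 29.40 = 2.412 mg/L.
Y_obs = Y / (1 + k_d θ_c) = 0.391 / (1 + 0.0514 × 11.0) = 0.391 / 1.565 = 0.2498.
ΔS = 738 − 2.41 = 735.6 mg/L, so the substrate removal rate is 15.1 × 735.6/1000 = 11.11 kg bCOD/d.
So the net sludge growth is P_X = 0.2498 × 11.11 = 2.774 kg VSS/d.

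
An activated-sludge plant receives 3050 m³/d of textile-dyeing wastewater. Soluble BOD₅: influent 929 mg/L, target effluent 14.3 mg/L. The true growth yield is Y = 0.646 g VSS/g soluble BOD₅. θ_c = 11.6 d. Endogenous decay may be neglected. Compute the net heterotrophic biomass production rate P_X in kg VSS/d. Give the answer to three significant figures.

P_X ≈ 1800 kg VSS/d

No decay correction is needed, so Y_obs = Y = 0.646.
Substrate removed = Q·(S₀ − S) = 3050 m³/d × (929 − 14.3) g/m³ = 2.79×10^6 g/d = 2790 kg/d.
So the net sludge growth is P_X = 0.6460 × 2790 = 1802 kg VSS/d.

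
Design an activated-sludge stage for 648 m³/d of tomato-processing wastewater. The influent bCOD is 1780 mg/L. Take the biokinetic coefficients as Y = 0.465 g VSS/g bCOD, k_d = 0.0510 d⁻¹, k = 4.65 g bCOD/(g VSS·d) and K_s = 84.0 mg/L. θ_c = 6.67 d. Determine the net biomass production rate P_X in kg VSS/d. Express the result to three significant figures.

Effluent substrate depends only on kinetics and SRT: S = K_s(1 + k_d θ_c) / [θ_c(Yk − k_d) − 1] = 84.0 × (1 + 0.0510 × 6.67) / [6.67 × (0.465 × 4.65 − 0.0510) − 1] = 112.6 / 13.08 = 8.605 mg/L.
Y_obs = Y / (1 + k_d θ_c) = 0.465 / (1 + 0.0510 × 6.67) = 0.465 / 1.340 = 0.3470.
ΔS = 1780 − 8.61 = 1771 mg/L, so the substrate removal rate is 648 × 1771/1000 = 1148 kg bCOD/d.
So the net sludge growth is P_X = 0.3470 × 1148 = 398.3 kg VSS/d.

P_X ≈ 398 kg VSS/d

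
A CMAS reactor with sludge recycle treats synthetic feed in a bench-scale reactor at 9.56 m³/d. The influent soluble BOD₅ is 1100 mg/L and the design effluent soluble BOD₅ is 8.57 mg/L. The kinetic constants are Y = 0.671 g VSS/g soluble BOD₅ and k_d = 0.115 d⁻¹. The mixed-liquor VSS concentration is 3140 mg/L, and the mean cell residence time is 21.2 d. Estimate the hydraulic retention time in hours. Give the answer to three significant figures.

From the SRT design equation V = Y Q (S₀−S) θ_c / [X (1 + k_d θ_c)] = 0.671 × 9.56 × (1100 − 8.57) × 21.2 / [3140 × (1 + 0.115 × 21.2)] = 1.48×10^5 / 10795 = 13.75 m³.
τ = V/Q = 13.75/9.56 = 1.438 d, or 34.52 h.

τ ≈ 34.5 h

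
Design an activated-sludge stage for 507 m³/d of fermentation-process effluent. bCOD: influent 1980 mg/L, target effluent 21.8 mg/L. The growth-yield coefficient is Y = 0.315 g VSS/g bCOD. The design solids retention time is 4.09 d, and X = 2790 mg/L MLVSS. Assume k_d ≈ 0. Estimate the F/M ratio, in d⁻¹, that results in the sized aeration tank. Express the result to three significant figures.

V·X = Y·Q·ΔS·θ_c gives V = 0.315 × 507 × (1980 − 21.8) × 4.09 / 2790 = 458.5 m³.
F/M = Q·S₀ / (V·X) = 507 × 1980 / (458.5 × 2790) = 0.7848 g bCOD·(g VSS·d)⁻¹.

F/M ≈ 0.785 d⁻¹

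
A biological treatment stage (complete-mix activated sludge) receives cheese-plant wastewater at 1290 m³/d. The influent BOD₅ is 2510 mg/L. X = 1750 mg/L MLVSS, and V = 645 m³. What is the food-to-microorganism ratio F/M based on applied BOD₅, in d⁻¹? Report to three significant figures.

F/M ≈ 2.87 d⁻¹

F/M = Q·S₀ / (V·X) = 1290 × 2510 / (645.0 × 1750) = 2.869 g BOD₅·(g VSS·d)⁻¹.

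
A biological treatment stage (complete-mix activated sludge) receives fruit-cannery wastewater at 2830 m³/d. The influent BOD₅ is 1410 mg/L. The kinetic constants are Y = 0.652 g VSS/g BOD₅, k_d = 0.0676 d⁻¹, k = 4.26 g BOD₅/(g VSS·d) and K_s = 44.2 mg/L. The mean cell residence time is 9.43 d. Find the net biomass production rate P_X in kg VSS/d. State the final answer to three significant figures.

For a completely mixed reactor with recycle the Lawrence–McCarty relation gives S = K_s·(1 + k_d·θ_c) / [θ_c·(Y·k − k_d) − 1] = 44.2 × (1 + 0.0676 × 9.43) / [9.43 × (0.652 × 4.26 − 0.0676) − 1] = 72.38 / 24.55 = 2.948 mg/L.
The observed yield is Y_obs = Y/(1 + k_d·θ_c) = 0.652 / (1 + 0.0676 × 9.43) = 0.652 / 1.637 = 0.3982 g VSS per g BOD₅ removed.
ΔS = 1410 − 2.95 = 1407 mg/L, so the substrate removal rate is 2830 × 1407/1000 = 3982 kg BOD₅/d.
Net biomass production P_X = Y_obs × Q·(S₀ − S) = 0.3982 × 3982 = 1586 kg VSS/d.

P_X ≈ 1590 kg VSS/d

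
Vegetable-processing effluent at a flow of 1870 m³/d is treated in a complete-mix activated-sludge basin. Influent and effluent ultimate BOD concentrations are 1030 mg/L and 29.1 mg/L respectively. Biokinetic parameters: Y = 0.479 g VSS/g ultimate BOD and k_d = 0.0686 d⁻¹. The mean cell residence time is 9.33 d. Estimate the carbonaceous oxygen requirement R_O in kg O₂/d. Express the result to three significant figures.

Observed yield with endogenous decay: Y_obs = Y / (1 + k_d·θ_c) = 0.479 / (1 + 0.0686 × 9.33) = 0.479 / 1.640 = 0.2921 g VSS/g ultimate BOD.
Q·(S₀ − S) = 1870 × (1030 − 29.1) × 10⁻³ = 1872 kg/d removed.
Biomass synthesised: P_X = Y_obs × 1872 = 546.7 kg VSS/d.
Carbonaceous O₂ demand = substrate oxidised − cell-mass equivalent = 1872 − 1.42 × 546.7 = 1095 kg O₂/d.

R_O ≈ 1100 kg O₂/d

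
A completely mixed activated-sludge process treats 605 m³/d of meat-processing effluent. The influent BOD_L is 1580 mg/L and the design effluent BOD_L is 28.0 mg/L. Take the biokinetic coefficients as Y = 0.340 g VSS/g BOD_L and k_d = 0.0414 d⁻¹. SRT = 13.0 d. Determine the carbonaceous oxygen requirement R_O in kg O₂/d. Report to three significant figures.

Correct the yield for decay: Y_obs = Y/(1 + k_d θ_c) = 0.340 / (1 + 0.0414 × 13.0) = 0.340 / 1.538 = 0.2210.
ΔS = 1580 − 28.0 = 1552 mg/L, so the substrate removal rate is 605 × 1552/1000 = 939.0 kg BOD_L/d.
Net sludge production P_X = 0.2210 × 939.0 = 207.5 kg VSS/d.
R_O = Q·(S₀ − S) − 1.42·P_X = 939.0 − 1.42 × 207.5 = 644.2 kg O₂/d.

R_O ≈ 644 kg O₂/d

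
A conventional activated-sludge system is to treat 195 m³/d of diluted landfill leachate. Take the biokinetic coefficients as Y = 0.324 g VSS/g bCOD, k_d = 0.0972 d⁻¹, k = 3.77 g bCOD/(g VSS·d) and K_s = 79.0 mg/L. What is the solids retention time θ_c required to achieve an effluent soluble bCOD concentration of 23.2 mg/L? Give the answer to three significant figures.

θ_c ≈ 5.55 d

Specific growth rate at S = 23.2 mg/L: μ = YkS/(K_s+S) = 0.324·3.77·23.2/(79.0+23.2) = 0.2773 d⁻¹.
Then 1/θ_c = μ − k_d = 0.2773 − 0.0972 = 0.1801 d⁻¹, giving θ_c = 5.553 d.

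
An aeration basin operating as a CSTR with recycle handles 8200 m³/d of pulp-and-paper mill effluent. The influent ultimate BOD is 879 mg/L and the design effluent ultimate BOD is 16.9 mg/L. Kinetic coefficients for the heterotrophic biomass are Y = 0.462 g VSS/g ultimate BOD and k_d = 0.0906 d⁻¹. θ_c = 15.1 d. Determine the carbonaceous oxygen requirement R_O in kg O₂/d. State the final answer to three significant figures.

Correct the yield for decay: Y_obs = Y/(1 + k_d θ_c) = 0.462 / (1 + 0.0906 × 15.1) = 0.462 / 2.368 = 0.1951.
Q·(S₀ − S) = 8200 × (879 − 16.9) × 10⁻³ = 7069 kg/d removed.
Biomass synthesised: P_X = Y_obs × 7069 = 1379 kg VSS/d.
R_O = Q·(S₀ − S) − 1.42·P_X = 7069 − 1.42 × 1379 = 5111 kg O₂/d.

R_O ≈ 5110 kg O₂/d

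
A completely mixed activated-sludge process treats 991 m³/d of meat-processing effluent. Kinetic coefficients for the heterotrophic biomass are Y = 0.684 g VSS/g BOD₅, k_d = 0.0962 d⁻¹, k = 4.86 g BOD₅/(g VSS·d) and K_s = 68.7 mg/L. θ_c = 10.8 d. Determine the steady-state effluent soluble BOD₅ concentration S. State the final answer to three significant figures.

For a completely mixed reactor with recycle the Lawrence–McCarty relation gives S = K_s·(1 + k_d·θ_c) / [θ_c·(Y·k − k_d) − 1] = 68.7 × (1 + 0.0962 × 10.8) / [10.8 × (0.684 × 4.86 − 0.0962) − 1] = 140.1 / 33.86 = 4.137 mg/L.

S ≈ 4.14 mg/L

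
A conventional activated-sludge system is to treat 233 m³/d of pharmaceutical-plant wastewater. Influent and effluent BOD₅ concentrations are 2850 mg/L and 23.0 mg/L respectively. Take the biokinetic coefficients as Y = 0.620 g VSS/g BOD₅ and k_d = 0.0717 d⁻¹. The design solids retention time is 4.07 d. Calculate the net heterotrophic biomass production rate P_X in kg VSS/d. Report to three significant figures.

Y_obs = Y / (1 + k_d θ_c) = 0.620 / (1 + 0.0717 × 4.07) = 0.620 / 1.292 = 0.4799.
ΔS = 2850 − 23.0 = 2827 mg/L, so the substrate removal rate is 233 × 2827/1000 = 658.7 kg BOD₅/d.
So the net sludge growth is P_X = 0.4799 × 658.7 = 316.1 kg VSS/d.

P_X ≈ 316 kg VSS/d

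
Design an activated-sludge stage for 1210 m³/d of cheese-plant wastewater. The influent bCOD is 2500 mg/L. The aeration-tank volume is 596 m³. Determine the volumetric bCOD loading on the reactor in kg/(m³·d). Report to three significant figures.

L_v = Q S₀ / V = 1210 × 2500 × 10⁻³ / 596.0 = 5.076 kg/(m³·d).

L_v ≈ 5.08 kg bCOD/(m³·d)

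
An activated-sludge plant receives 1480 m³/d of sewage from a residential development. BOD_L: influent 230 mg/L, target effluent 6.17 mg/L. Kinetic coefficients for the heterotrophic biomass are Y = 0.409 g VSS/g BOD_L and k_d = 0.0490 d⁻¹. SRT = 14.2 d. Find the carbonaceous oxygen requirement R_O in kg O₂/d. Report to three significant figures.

R_O ≈ 218 kg O₂/d

Correct the yield for decay: Y_obs = Y/(1 + k_d θ_c) = 0.409 / (1 + 0.0490 × 14.2) = 0.409 / 1.696 = 0.2412.
Mass of BOD_L removed per day: Q(S₀ − S) = 1480 × 223.8 g/m³ = 331.3 kg/d.
Biomass synthesised: P_X = Y_obs × 331.3 = 79.90 kg VSS/d.
R_O = Q·ΔS − 1.42 P_X = 331.3 − 113.5 = 217.8 kg O₂/d.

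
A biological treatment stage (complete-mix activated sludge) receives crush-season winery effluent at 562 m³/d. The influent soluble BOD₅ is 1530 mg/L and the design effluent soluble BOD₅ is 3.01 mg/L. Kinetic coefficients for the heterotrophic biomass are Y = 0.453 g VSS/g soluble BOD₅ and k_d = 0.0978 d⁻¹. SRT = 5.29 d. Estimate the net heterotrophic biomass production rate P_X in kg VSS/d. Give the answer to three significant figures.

Y_obs = Y / (1 + k_d θ_c) = 0.453 / (1 + 0.0978 × 5.29) = 0.453 / 1.517 = 0.2985.
Q·(S₀ − S) = 562 × (1530 − 3.01) × 10⁻³ = 858.2 kg/d removed.
Biomass produced: P_X = Y_obs·Q·ΔS = 0.2985 × 858.2 ≈ 256.2 kg VSS/d.

P_X ≈ 256 kg VSS/d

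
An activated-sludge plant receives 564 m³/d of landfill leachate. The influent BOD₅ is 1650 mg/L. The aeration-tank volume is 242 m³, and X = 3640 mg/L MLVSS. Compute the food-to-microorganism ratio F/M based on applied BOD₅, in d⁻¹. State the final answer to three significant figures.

F/M ≈ 1.06 d⁻¹

F/M = applied load / biomass = Q·S₀/(V·X) = 564 × 1650 / (242.0 × 3640) = 1.056 d⁻¹.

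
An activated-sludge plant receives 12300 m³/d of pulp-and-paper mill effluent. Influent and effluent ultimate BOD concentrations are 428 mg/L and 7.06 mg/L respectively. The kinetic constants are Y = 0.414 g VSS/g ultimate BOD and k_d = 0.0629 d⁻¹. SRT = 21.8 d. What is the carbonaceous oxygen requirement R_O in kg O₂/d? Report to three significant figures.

Observed yield with endogenous decay: Y_obs = Y / (1 + k_d·θ_c) = 0.414 / (1 + 0.0629 × 21.8) = 0.414 / 2.371 = 0.1746 g VSS/g ultimate BOD.
Substrate removed = Q·(S₀ − S) = 12300 m³/d × (428 − 7.06) g/m³ = 5.18×10^6 g/d = 5178 kg/d.
Biomass synthesised: P_X = Y_obs × 5178 = 904.0 kg VSS/d.
R_O = Q·(S₀ − S) − 1.42·P_X = 5178 − 1.42 × 904.0 = 3894 kg O₂/d.

R_O ≈ 3890 kg O₂/d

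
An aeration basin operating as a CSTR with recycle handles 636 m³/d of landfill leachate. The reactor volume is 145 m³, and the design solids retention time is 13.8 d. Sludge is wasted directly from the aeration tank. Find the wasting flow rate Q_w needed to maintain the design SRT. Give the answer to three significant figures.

Wasting from the aeration tank: Q_w = V / θ_c = 145.0 / 13.8 = 10.51 m³/d.

Q_w ≈ 10.5 m³/d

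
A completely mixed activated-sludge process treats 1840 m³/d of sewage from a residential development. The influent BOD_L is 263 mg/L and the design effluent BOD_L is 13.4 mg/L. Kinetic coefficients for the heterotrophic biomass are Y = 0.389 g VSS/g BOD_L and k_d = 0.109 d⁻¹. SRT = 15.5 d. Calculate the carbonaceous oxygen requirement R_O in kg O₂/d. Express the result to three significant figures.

Correct the yield for decay: Y_obs = Y/(1 + k_d θ_c) = 0.389 / (1 + 0.109 × 15.5) = 0.389 / 2.689 = 0.1446.
Q·(S₀ − S) = 1840 × (263 − 13.4) × 10⁻³ = 459.3 kg/d removed.
Net sludge production P_X = 0.1446 × 459.3 = 66.43 kg VSS/d.
R_O = Q·ΔS − 1.42 P_X = 459.3 − 94.33 = 364.9 kg O₂/d.

R_O ≈ 365 kg O₂/d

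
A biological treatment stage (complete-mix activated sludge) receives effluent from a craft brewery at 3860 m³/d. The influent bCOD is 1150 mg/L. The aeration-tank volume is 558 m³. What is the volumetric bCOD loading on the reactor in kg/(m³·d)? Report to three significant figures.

Applied bCOD load per unit volume = Q·S₀/V = (3860 × 1150/1000)/558.0 = 7.955 kg bCOD·m⁻³·d⁻¹.

L_v ≈ 7.96 kg bCOD/(m³·d)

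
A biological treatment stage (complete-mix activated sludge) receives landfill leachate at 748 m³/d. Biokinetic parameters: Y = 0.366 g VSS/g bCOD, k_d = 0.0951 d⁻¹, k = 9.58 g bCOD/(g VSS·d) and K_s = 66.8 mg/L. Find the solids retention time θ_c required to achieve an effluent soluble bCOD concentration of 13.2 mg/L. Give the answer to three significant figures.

From 1/θ_c = Y·k·S/(K_s + S) − k_d: Y·k·S/(K_s+S) = 0.366 × 9.58 × 13.2 / (66.8 + 13.2) = 0.5785 d⁻¹.
1/θ_c = 0.5785 − 0.0951 = 0.4834 d⁻¹, so θ_c = 2.069 d.

θ_c ≈ 2.07 d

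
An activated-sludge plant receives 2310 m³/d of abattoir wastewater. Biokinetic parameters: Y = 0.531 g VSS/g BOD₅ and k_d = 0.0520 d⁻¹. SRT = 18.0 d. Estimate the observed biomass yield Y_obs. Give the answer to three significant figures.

Y_obs ≈ 0.274 g VSS/g BOD₅

The observed yield is Y_obs = Y/(1 + k_d·θ_c) = 0.531 / (1 + 0.0520 × 18.0) = 0.531 / 1.936 = 0.2743 g VSS per g BOD₅ removed.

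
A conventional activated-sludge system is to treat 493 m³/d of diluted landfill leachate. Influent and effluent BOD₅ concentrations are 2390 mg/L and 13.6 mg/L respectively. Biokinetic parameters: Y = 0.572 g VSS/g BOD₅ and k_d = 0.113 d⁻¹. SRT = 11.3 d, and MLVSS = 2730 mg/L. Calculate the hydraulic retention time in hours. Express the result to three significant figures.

τ ≈ 59.3 h

Steady-state biomass mass balance: V·X·(1 + k_d·θ_c) = Y·Q·(S₀ − S)·θ_c, so V = 0.572 × 493 × (2390 − 13.6) × 11.3 / [2730 × (1 + 0.113 × 11.3)] = 7.57×10^6 / 6216 = 1218 m³.
Hydraulic retention time τ = V/Q = 1218 / 493 = 2.471 d = 59.31 h.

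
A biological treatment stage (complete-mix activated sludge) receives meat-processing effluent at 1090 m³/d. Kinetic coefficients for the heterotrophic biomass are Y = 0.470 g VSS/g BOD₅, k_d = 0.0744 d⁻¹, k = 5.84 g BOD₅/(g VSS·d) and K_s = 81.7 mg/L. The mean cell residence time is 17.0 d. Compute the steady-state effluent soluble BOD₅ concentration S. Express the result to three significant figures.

Effluent substrate depends only on kinetics and SRT: S = K_s(1 + k_d θ_c) / [θ_c(Yk − k_d) − 1] = 81.7 × (1 + 0.0744 × 17.0) / [17.0 × (0.470 × 5.84 − 0.0744) − 1] = 185.0 / 44.40 = 4.168 mg/L.

S ≈ 4.17 mg/L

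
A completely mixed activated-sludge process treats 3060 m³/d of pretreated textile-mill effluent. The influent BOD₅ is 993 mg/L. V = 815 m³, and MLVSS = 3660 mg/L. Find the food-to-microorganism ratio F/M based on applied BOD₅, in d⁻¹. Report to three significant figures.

F/M = Q·S₀ / (V·X) = 3060 × 993 / (815.0 × 3660) = 1.019 g BOD₅·(g VSS·d)⁻¹.

F/M ≈ 1.02 d⁻¹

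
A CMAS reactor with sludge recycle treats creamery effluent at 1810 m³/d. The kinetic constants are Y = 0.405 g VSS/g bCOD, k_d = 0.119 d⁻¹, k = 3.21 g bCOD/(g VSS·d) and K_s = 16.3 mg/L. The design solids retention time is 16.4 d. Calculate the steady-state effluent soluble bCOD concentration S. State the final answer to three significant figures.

S ≈ 2.62 mg/L

From the Monod/SRT balance for a CMAS, S = K_s·(1+k_d θ_c)/[θ_c·(Y k − k_d) − 1] = 16.3 × (1 + 0.119 × 16.4) / [16.4 × (0.405 × 3.21 − 0.119) − 1] = 48.11 / 18.37 = 2.619 mg/L.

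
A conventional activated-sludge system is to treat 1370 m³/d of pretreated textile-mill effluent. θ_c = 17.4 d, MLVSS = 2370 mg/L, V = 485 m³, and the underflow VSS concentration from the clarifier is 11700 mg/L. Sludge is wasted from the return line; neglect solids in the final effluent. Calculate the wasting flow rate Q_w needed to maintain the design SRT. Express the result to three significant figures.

Wasting from the return line (neglecting effluent solids): Q_w = V·X / (θ_c·X_r) = 485.0 × 2370 / (17.4 × 11700) = 5.646 m³/d.

Q_w ≈ 5.65 m³/d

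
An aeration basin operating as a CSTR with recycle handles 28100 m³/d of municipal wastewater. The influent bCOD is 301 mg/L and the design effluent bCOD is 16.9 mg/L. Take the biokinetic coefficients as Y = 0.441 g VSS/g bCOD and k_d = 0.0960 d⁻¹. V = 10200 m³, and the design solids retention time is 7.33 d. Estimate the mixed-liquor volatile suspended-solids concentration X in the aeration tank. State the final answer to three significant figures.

X = Y·Q·ΔS·θ_c / [V·(1 + k_d θ_c)] = 0.441 × 28100 × (301 − 16.9) × 7.33 / [10200 × (1 + 0.0960 × 7.33)] = 1485 mg/L.

X ≈ 1490 mg/L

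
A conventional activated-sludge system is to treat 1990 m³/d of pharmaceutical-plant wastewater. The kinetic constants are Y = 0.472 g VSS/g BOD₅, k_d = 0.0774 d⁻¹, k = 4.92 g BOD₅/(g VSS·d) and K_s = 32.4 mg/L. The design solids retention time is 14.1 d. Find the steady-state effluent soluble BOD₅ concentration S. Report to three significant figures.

S ≈ 2.21 mg/L

Effluent substrate depends only on kinetics and SRT: S = K_s(1 + k_d θ_c) / [θ_c(Yk − k_d) − 1] = 32.4 × (1 + 0.0774 × 14.1) / [14.1 × (0.472 × 4.92 − 0.0774) − 1] = 67.76 / 30.65 = 2.211 mg/L.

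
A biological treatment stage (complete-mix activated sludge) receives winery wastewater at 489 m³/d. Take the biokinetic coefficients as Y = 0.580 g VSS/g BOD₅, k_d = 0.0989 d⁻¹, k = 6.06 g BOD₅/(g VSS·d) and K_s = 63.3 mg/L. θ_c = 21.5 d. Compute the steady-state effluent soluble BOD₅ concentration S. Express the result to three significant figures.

Effluent substrate depends only on kinetics and SRT: S = K_s(1 + k_d θ_c) / [θ_c(Yk − k_d) − 1] = 63.3 × (1 + 0.0989 × 21.5) / [21.5 × (0.580 × 6.06 − 0.0989) − 1] = 197.9 / 72.44 = 2.732 mg/L.

S ≈ 2.73 mg/L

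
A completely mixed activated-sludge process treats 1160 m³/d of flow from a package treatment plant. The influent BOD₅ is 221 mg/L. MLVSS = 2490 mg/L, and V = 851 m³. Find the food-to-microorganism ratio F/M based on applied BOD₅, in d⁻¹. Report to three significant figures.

Food-to-microorganism ratio F/M = Q S₀ / (V X) = 1160 × 221 / (851.0 × 2490) = 0.1210 d⁻¹.

F/M ≈ 0.121 d⁻¹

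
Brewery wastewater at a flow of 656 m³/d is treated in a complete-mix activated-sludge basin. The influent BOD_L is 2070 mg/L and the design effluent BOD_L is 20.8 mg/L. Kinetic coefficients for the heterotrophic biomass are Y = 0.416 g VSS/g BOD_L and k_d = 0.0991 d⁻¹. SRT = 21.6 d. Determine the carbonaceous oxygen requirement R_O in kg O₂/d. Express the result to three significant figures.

R_O ≈ 1090 kg O₂/d

Observed yield with endogenous decay: Y_obs = Y / (1 + k_d·θ_c) = 0.416 / (1 + 0.0991 × 21.6) = 0.416 / 3.141 = 0.1325 g VSS/g BOD_L.
Q·(S₀ − S) = 656 × (2070 − 20.8) × 10⁻³ = 1344 kg/d removed.
P_X = Y_obs·Q·(S₀ − S) = 0.1325 × 1344 = 178.1 kg VSS/d.
R_O = Q·(S₀ − S) − 1.42·P_X = 1344 − 1.42 × 178.1 = 1091 kg O₂/d.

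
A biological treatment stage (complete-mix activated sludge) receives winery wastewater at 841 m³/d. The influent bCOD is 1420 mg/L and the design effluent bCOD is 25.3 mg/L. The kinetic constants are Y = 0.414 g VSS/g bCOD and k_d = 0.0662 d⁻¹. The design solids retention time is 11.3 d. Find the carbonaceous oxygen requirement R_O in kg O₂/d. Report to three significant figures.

R_O ≈ 778 kg O₂/d

The observed yield is Y_obs = Y/(1 + k_d·θ_c) = 0.414 / (1 + 0.0662 × 11.3) = 0.414 / 1.748 = 0.2368 g VSS per g bCOD removed.
ΔS = 1420 − 25.3 = 1395 mg/L, so the substrate removal rate is 841 × 1395/1000 = 1173 kg bCOD/d.
Net sludge production P_X = 0.2368 × 1173 = 277.8 kg VSS/d.
R_O = Q·ΔS − 1.42 P_X = 1173 − 394.5 = 778.5 kg O₂/d.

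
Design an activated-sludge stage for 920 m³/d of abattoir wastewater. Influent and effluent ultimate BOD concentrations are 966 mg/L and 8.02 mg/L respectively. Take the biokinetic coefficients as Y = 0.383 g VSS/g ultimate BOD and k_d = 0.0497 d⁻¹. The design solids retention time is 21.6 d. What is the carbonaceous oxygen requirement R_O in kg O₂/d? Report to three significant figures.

Y_obs = Y / (1 + k_d θ_c) = 0.383 / (1 + 0.0497 × 21.6) = 0.383 / 2.074 = 0.1847.
ΔS = 966 − 8.02 = 958.0 mg/L, so the substrate removal rate is 920 × 958.0/1000 = 881.3 kg ultimate BOD/d.
P_X = Y_obs·Q·(S₀ − S) = 0.1847 × 881.3 = 162.8 kg VSS/d.
R_O = Q·(S₀ − S) − 1.42·P_X = 881.3 − 1.42 × 162.8 = 650.2 kg O₂/d.

R_O ≈ 650 kg O₂/d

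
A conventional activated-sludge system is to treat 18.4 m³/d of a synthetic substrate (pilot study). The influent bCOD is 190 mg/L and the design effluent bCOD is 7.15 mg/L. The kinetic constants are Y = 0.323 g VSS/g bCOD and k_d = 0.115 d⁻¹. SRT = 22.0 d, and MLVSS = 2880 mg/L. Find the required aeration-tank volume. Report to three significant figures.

Rearranging the biomass balance for a CMAS with decay, V = Y·Q·ΔS·θ_c / [X·(1+k_d θ_c)] = 0.323 × 18.4 × (190 − 7.15) × 22.0 / [2880 × (1 + 0.115 × 22.0)] = 2.39×10^4 / 10166 = 2.352 m³.

V ≈ 2.35 m³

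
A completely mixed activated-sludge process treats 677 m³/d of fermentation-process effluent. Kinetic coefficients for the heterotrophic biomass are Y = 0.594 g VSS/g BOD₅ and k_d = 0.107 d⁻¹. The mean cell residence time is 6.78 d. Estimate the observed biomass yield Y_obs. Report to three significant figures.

Y_obs ≈ 0.344 g VSS/g BOD₅

Y_obs = Y / (1 + k_d θ_c) = 0.594 / (1 + 0.107 × 6.78) = 0.594 / 1.725 = 0.3443.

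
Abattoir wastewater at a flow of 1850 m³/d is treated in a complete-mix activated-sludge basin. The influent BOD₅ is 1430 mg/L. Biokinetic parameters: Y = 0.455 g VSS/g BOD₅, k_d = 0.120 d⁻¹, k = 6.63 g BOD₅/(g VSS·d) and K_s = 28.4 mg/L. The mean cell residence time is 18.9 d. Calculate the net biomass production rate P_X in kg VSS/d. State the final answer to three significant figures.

P_X ≈ 368 kg VSS/d

From the Monod/SRT balance for a CMAS, S = K_s·(1+k_d θ_c)/[θ_c·(Y k − k_d) − 1] = 28.4 × (1 + 0.120 × 18.9) / [18.9 × (0.455 × 6.63 − 0.120) − 1] = 92.81 / 53.75 = 1.727 mg/L.
Observed yield with endogenous decay: Y_obs = Y / (1 + k_d·θ_c) = 0.455 / (1 + 0.120 × 18.9) = 0.455 / 3.268 = 0.1392 g VSS/g BOD₅.
Q·(S₀ − S) = 1850 × (1430 − 1.73) × 10⁻³ = 2642 kg/d removed.
Net biomass production P_X = Y_obs × Q·(S₀ − S) = 0.1392 × 2642 = 367.9 kg VSS/d.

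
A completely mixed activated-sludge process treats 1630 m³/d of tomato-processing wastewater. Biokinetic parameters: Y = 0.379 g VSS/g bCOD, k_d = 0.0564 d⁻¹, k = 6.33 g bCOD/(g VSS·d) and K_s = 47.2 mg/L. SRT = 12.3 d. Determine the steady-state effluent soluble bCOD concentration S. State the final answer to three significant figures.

Effluent substrate depends only on kinetics and SRT: S = K_s(1 + k_d θ_c) / [θ_c(Yk − k_d) − 1] = 47.2 × (1 + 0.0564 × 12.3) / [12.3 × (0.379 × 6.33 − 0.0564) − 1] = 79.94 / 27.81 = 2.874 mg/L.

S ≈ 2.87 mg/L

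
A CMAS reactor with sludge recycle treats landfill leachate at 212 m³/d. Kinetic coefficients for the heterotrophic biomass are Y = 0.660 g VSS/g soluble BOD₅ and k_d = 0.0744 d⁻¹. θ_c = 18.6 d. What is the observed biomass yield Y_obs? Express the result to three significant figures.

Correct the yield for decay: Y_obs = Y/(1 + k_d θ_c) = 0.660 / (1 + 0.0744 × 18.6) = 0.660 / 2.384 = 0.2769.

Y_obs ≈ 0.277 g VSS/g soluble BOD₅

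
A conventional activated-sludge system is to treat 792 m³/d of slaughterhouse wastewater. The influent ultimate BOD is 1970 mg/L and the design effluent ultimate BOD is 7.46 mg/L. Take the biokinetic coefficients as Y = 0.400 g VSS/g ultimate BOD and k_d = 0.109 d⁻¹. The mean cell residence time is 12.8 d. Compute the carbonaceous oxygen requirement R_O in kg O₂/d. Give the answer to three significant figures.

Correct the yield for decay: Y_obs = Y/(1 + k_d θ_c) = 0.400 / (1 + 0.109 × 12.8) = 0.400 / 2.395 = 0.1670.
Mass of ultimate BOD removed per day: Q(S₀ − S) = 792 × 1963 g/m³ = 1554 kg/d.
P_X = Y_obs·Q·(S₀ − S) = 0.1670 × 1554 = 259.6 kg VSS/d.
R_O = Q·ΔS − 1.42 P_X = 1554 − 368.6 = 1186 kg O₂/d.

R_O ≈ 1190 kg O₂/d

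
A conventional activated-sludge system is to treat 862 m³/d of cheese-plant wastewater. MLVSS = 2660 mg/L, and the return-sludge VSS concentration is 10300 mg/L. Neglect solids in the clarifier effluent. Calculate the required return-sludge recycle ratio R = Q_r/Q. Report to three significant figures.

R ≈ 0.348

R = Q_r/Q = X/(X_r − X) = 2660 / (10300 − 2660) = 0.3482.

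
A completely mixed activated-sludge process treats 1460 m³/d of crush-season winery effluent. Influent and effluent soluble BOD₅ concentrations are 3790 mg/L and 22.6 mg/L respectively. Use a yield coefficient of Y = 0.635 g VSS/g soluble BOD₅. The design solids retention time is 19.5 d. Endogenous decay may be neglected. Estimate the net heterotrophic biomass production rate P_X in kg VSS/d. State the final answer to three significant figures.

P_X ≈ 3490 kg VSS/d

Since k_d ≈ 0, Y_obs = Y = 0.635 g VSS/g soluble BOD₅.
ΔS = 3790 − 22.6 = 3767 mg/L, so the substrate removal rate is 1460 × 3767/1000 = 5500 kg soluble BOD₅/d.
Biomass produced: P_X = Y_obs·Q·ΔS = 0.6350 × 5500 ≈ 3493 kg VSS/d.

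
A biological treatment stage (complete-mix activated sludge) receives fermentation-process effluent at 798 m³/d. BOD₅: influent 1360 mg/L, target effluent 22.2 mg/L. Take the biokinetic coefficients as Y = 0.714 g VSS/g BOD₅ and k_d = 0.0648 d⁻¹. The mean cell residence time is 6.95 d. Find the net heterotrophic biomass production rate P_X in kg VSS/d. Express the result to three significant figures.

The observed yield is Y_obs = Y/(1 + k_d·θ_c) = 0.714 / (1 + 0.0648 × 6.95) = 0.714 / 1.450 = 0.4923 g VSS per g BOD₅ removed.
Mass of BOD₅ removed per day: Q(S₀ − S) = 798 × 1338 g/m³ = 1068 kg/d.
So the net sludge growth is P_X = 0.4923 × 1068 = 525.6 kg VSS/d.

P_X ≈ 526 kg VSS/d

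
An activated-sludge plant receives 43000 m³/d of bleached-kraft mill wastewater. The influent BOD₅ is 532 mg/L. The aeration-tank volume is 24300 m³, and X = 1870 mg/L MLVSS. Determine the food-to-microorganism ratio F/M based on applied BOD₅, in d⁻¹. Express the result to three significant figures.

F/M ≈ 0.503 d⁻¹

F/M = applied load / biomass = Q·S₀/(V·X) = 43000 × 532 / (24300 × 1870) = 0.5034 d⁻¹.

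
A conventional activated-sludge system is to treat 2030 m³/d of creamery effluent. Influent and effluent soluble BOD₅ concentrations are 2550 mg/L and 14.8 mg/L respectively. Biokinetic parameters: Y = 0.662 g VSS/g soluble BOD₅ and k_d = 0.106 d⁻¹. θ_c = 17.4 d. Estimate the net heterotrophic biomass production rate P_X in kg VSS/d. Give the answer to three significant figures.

P_X ≈ 1200 kg VSS/d

Y_obs = Y / (1 + k_d θ_c) = 0.662 / (1 + 0.106 × 17.4) = 0.662 / 2.844 = 0.2327.
Mass of soluble BOD₅ removed per day: Q(S₀ − S) = 2030 × 2535 g/m³ = 5146 kg/d.
So the net sludge growth is P_X = 0.2327 × 5146 = 1198 kg VSS/d.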